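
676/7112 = 169/1778 = 0.10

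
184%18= 4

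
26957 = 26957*1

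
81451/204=399 + 55/204 = 399.27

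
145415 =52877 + 92538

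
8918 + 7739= 16657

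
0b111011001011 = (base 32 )3mb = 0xecb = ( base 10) 3787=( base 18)BC7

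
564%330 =234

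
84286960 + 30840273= 115127233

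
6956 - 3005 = 3951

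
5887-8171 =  - 2284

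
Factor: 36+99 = 3^3 * 5^1 = 135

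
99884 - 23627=76257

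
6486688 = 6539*992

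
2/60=1/30=0.03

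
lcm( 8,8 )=8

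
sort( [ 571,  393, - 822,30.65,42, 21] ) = [-822, 21,30.65, 42, 393, 571 ]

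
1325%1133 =192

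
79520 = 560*142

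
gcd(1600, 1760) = 160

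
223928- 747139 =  - 523211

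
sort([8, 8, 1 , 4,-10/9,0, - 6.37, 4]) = [ - 6.37, - 10/9,0,1,  4, 4,8,8]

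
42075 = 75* 561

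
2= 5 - 3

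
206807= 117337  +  89470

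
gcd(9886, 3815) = 1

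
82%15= 7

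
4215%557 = 316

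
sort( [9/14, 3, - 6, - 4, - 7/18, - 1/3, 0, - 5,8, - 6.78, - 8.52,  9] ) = [  -  8.52, - 6.78,-6, - 5, - 4,-7/18,-1/3 , 0, 9/14,  3,  8, 9]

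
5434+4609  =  10043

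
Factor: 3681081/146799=3^(-1) * 23^1*5437^(-1)*17783^1 = 409009/16311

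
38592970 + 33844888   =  72437858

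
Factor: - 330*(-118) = 2^2*3^1*5^1*11^1 * 59^1 = 38940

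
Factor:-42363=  -3^4*523^1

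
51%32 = 19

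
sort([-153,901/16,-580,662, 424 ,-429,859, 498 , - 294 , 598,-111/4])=[-580,  -  429,  -  294,-153, - 111/4, 901/16, 424,498, 598,662, 859 ]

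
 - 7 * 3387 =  - 23709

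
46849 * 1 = 46849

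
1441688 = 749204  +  692484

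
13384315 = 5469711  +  7914604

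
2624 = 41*64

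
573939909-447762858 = 126177051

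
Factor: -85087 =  - 85087^1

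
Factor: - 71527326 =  - 2^1*3^1*13^1 * 47^1*109^1 * 179^1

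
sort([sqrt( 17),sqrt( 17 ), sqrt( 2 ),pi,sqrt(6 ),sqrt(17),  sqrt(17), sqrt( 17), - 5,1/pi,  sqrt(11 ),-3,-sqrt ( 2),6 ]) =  [  -  5, - 3,  -  sqrt(2 ),1/pi,  sqrt( 2 ) , sqrt( 6), pi, sqrt( 11 ),sqrt( 17),sqrt( 17),sqrt( 17), sqrt(17 ),sqrt( 17),6 ]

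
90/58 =1 + 16/29 = 1.55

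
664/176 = 83/22 = 3.77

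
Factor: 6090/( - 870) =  - 7 = - 7^1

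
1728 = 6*288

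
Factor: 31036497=3^1*43^1*47^1*5119^1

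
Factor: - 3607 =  - 3607^1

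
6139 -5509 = 630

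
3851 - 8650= - 4799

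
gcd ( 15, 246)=3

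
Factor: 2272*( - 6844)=-15549568=-2^7 * 29^1*59^1 *71^1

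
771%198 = 177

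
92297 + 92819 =185116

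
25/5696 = 25/5696 = 0.00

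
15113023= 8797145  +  6315878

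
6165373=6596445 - 431072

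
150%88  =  62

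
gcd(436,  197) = 1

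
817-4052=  - 3235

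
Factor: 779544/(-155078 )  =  -2^2 * 3^5*7^(-1)*11^(  -  1 )*19^(  -  1 )*53^ ( - 1 )*401^1 = -389772/77539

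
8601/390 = 2867/130 = 22.05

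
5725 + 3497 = 9222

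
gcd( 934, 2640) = 2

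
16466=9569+6897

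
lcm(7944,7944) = 7944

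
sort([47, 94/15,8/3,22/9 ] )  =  [22/9, 8/3, 94/15,47]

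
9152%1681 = 747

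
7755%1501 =250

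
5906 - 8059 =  - 2153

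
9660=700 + 8960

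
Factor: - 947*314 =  - 297358 =-2^1*157^1 * 947^1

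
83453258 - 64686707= 18766551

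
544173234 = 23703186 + 520470048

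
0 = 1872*0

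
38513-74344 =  - 35831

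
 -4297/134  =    -  4297/134 = -32.07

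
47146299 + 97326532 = 144472831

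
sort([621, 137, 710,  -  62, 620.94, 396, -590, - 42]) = [ - 590,-62, - 42,137, 396, 620.94, 621, 710]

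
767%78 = 65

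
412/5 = 82 + 2/5 = 82.40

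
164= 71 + 93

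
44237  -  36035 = 8202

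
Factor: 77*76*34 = 198968 =2^3*7^1*11^1 * 17^1*19^1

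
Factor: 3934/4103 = 2^1*7^1*11^( - 1)*281^1*373^( - 1 ) 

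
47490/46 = 23745/23=1032.39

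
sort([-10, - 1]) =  [ - 10  ,-1 ]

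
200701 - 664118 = - 463417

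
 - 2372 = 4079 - 6451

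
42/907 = 42/907 = 0.05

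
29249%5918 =5577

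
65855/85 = 774 + 13/17 = 774.76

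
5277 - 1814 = 3463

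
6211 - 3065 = 3146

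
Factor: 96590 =2^1*5^1 * 13^1*743^1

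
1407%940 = 467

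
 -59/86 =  - 59/86 = - 0.69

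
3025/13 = 3025/13  =  232.69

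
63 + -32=31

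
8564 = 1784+6780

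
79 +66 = 145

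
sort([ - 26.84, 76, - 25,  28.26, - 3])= [ - 26.84,-25, - 3, 28.26,76]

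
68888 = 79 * 872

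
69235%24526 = 20183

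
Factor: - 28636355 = - 5^1*11^1 * 293^1 * 1777^1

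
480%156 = 12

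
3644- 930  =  2714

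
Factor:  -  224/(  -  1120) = 1/5= 5^ ( - 1 )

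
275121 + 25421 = 300542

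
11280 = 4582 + 6698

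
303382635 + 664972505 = 968355140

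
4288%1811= 666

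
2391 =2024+367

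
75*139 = 10425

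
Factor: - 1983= - 3^1*661^1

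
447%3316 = 447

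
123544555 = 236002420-112457865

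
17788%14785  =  3003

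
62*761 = 47182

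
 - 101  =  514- 615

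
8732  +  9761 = 18493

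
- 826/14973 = -1 + 2021/2139 = - 0.06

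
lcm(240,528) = 2640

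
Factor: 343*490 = 168070 = 2^1*5^1 *7^5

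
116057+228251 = 344308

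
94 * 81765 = 7685910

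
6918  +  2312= 9230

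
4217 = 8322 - 4105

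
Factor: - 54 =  - 2^1*3^3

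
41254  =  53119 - 11865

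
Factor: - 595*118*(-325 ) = 2^1*5^3*7^1*13^1 * 17^1*59^1 = 22818250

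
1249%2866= 1249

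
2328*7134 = 16607952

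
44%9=8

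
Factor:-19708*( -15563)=2^2*13^1*79^1*197^1*379^1  =  306715604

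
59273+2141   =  61414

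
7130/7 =1018 + 4/7  =  1018.57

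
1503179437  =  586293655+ 916885782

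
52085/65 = 801 + 4/13 = 801.31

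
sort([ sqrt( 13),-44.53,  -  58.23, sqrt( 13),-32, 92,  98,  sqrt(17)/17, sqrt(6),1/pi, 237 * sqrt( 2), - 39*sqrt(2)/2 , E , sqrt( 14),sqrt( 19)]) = [ - 58.23,  -  44.53,  -  32 , - 39*sqrt(2)/2, sqrt( 17 )/17, 1/pi, sqrt( 6),E,sqrt( 13 ) , sqrt(13 ), sqrt(14),sqrt(19 ), 92, 98, 237*sqrt(2) ] 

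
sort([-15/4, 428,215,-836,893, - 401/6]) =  [-836, - 401/6, - 15/4, 215,428,893 ] 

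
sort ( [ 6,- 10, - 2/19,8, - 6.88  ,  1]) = [ - 10, - 6.88,- 2/19,1, 6,8] 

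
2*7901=15802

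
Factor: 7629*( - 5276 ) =  -  2^2*3^1*1319^1*2543^1 = -40250604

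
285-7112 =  - 6827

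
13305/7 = 1900 +5/7=1900.71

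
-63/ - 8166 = 21/2722 = 0.01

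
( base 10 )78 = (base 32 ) 2e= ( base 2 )1001110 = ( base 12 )66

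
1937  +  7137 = 9074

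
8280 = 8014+266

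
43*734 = 31562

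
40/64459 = 40/64459 =0.00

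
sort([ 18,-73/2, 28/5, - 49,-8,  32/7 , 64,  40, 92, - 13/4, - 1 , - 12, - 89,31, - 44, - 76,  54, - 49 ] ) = [ - 89, - 76 , - 49, - 49, - 44,- 73/2, - 12, - 8,-13/4, - 1,  32/7, 28/5,18,31,  40, 54, 64,92]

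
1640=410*4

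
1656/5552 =207/694 = 0.30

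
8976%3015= 2946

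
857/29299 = 857/29299 = 0.03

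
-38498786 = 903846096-942344882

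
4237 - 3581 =656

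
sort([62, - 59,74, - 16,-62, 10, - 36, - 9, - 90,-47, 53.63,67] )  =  [ - 90,-62, - 59,  -  47, - 36, - 16, - 9, 10 , 53.63,62,67, 74 ] 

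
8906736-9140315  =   - 233579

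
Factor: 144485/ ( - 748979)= - 185/959= - 5^1*7^ ( - 1)*37^1*137^( - 1 )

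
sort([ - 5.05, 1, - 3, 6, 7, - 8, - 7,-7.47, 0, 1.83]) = [  -  8, - 7.47 , - 7, - 5.05,  -  3, 0,1, 1.83,6, 7]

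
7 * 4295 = 30065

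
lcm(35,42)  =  210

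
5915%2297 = 1321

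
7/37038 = 7/37038= 0.00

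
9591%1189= 79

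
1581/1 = 1581= 1581.00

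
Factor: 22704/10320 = 5^( - 1 )*11^1= 11/5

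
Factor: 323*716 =231268=2^2*17^1 * 19^1*179^1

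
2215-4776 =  - 2561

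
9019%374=43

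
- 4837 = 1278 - 6115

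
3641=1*3641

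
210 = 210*1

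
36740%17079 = 2582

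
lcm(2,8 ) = 8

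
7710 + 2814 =10524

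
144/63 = 2 + 2/7 = 2.29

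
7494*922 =6909468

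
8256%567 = 318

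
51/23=2 +5/23 = 2.22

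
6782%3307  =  168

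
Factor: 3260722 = 2^1*1630361^1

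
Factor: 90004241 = 181^1 * 497261^1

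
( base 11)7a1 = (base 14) 4C6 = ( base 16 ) 3be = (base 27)18d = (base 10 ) 958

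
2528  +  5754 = 8282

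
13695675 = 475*28833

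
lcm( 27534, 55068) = 55068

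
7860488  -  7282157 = 578331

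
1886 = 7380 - 5494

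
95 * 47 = 4465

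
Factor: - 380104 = -2^3  *  47513^1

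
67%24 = 19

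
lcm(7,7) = 7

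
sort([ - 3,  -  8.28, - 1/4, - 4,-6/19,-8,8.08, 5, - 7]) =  [ - 8.28, - 8,-7, - 4, - 3, - 6/19, - 1/4, 5,8.08]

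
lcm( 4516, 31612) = 31612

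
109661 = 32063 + 77598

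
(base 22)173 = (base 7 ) 1604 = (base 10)641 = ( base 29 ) M3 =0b1010000001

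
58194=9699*6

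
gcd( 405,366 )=3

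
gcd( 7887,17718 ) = 3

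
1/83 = 1/83 = 0.01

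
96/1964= 24/491=0.05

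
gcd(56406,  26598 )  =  6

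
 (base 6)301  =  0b1101101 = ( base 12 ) 91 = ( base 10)109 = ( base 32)3d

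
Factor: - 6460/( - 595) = 2^2*7^( - 1 )*19^1= 76/7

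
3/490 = 3/490 = 0.01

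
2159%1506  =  653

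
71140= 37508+33632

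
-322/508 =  - 1 + 93/254=- 0.63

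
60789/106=573 + 51/106=573.48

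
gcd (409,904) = 1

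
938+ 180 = 1118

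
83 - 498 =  - 415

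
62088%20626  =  210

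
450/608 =225/304 = 0.74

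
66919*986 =65982134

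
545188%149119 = 97831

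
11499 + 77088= 88587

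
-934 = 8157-9091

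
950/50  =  19 = 19.00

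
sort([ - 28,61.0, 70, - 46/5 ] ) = [- 28, - 46/5, 61.0, 70] 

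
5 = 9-4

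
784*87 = 68208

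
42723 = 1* 42723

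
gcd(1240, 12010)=10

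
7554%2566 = 2422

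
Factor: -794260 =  - 2^2*5^1*151^1*263^1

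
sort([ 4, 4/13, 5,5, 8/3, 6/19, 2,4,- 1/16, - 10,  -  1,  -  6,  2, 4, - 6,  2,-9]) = [-10, - 9,-6, - 6, - 1, - 1/16, 4/13,  6/19, 2, 2,2,8/3,4, 4 , 4 , 5, 5] 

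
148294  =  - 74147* ( - 2) 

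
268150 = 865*310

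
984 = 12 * 82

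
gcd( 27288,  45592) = 8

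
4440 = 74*60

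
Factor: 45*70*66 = 207900 =2^2*3^3*5^2*7^1* 11^1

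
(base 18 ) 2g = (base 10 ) 52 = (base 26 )20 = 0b110100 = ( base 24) 24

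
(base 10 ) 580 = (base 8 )1104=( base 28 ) kk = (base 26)M8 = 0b1001000100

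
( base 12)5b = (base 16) 47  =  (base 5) 241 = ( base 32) 27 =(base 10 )71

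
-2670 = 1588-4258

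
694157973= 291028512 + 403129461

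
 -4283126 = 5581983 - 9865109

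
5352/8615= 5352/8615 = 0.62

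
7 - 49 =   -  42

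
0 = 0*94918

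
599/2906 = 599/2906 = 0.21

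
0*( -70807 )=0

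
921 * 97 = 89337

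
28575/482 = 59 + 137/482 = 59.28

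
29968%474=106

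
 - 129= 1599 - 1728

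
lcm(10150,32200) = 933800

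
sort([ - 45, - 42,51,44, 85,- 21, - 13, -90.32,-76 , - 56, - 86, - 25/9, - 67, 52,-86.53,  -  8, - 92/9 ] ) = [ - 90.32, - 86.53, - 86 ,-76, - 67, - 56, - 45,- 42, - 21, - 13, - 92/9,-8, - 25/9, 44, 51,52, 85]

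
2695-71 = 2624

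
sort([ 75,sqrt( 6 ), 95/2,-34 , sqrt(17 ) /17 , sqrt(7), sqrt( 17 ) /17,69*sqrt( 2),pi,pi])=[ -34, sqrt( 17)/17  ,  sqrt(  17 ) /17,sqrt( 6 ),  sqrt( 7 ),pi, pi,95/2, 75,  69 *sqrt( 2)] 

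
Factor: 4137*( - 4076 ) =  - 16862412= -2^2*3^1*7^1*197^1*1019^1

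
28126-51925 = -23799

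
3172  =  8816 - 5644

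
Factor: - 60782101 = -977^1*62213^1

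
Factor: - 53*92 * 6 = - 2^3*3^1*23^1* 53^1  =  - 29256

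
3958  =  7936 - 3978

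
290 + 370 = 660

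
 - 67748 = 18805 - 86553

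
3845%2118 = 1727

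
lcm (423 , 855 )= 40185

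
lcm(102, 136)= 408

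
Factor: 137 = 137^1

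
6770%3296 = 178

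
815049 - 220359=594690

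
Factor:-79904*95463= - 7627875552 = -2^5*3^2 *11^1*227^1*10607^1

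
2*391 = 782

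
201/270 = 67/90  =  0.74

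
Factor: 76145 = 5^1*97^1 * 157^1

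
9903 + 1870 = 11773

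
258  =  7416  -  7158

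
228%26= 20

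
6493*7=45451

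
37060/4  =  9265 = 9265.00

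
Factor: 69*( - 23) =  - 3^1*23^2 = - 1587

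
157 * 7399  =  1161643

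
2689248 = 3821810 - 1132562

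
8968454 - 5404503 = 3563951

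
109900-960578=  - 850678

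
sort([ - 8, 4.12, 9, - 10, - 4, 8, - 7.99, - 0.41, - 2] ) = [-10, - 8, - 7.99, - 4, -2,  -  0.41,4.12,8,9 ] 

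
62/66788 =31/33394 = 0.00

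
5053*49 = 247597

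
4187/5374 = 4187/5374 = 0.78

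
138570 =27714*5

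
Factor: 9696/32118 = 2^4*53^( - 1 ) = 16/53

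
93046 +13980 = 107026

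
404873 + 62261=467134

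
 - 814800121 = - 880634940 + 65834819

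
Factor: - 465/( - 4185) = 3^( - 2)=1/9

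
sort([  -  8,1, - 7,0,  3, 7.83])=[ - 8, - 7 , 0, 1, 3,7.83]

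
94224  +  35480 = 129704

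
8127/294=27 + 9/14 = 27.64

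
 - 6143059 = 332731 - 6475790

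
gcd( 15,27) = 3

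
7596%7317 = 279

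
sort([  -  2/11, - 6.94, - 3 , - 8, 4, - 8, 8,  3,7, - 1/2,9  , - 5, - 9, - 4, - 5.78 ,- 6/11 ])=[ - 9, - 8, - 8, - 6.94, - 5.78 , - 5, - 4, - 3, - 6/11, - 1/2, - 2/11 , 3, 4,7, 8, 9] 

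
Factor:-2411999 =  - 43^1 *56093^1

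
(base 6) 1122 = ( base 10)266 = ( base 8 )412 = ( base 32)8a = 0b100001010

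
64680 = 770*84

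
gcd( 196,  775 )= 1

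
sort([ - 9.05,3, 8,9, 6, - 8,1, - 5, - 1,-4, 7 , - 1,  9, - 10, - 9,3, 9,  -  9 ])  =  [-10, - 9.05, - 9, - 9, - 8,  -  5, - 4,-1, - 1,1, 3, 3,6,7,8,9,9, 9 ] 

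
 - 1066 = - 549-517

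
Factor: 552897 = 3^2*23^1*2671^1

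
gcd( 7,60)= 1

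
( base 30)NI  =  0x2c4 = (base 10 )708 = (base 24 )15C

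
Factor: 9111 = 3^1 *3037^1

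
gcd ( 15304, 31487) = 1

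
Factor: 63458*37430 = 2^2*5^1*19^1*197^1* 31729^1 = 2375232940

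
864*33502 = 28945728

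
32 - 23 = 9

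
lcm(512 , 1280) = 2560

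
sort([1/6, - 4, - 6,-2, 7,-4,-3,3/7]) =[-6, - 4, - 4, - 3, -2, 1/6, 3/7, 7] 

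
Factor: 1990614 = 2^1*3^1*331769^1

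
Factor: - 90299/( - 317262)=8209/28842 = 2^( -1 )*3^( - 1 ) *11^( - 1 ) *19^( - 1)*23^(-1) * 8209^1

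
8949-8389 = 560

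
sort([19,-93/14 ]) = [  -  93/14,  19]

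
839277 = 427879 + 411398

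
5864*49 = 287336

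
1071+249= 1320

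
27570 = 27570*1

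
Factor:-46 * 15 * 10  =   - 2^2*3^1*5^2*23^1 = -6900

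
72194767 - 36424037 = 35770730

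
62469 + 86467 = 148936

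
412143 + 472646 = 884789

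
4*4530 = 18120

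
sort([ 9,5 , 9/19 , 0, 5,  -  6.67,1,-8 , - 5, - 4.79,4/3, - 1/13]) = [ - 8,-6.67, - 5,-4.79,-1/13, 0,  9/19, 1, 4/3,5,5,9] 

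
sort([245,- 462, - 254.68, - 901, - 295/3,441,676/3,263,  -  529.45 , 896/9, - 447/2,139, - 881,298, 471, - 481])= [ - 901, - 881, -529.45, - 481,  -  462, - 254.68, - 447/2,-295/3 , 896/9, 139,676/3,245, 263,298,441,471] 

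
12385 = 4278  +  8107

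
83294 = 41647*2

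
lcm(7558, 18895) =37790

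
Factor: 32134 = 2^1*16067^1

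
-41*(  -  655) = 26855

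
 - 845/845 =  -  1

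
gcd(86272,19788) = 4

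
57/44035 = 57/44035 = 0.00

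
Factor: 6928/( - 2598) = - 2^3*  3^(-1 )=-8/3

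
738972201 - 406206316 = 332765885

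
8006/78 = 102 + 25/39= 102.64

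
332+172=504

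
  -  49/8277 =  - 1  +  8228/8277 =- 0.01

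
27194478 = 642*42359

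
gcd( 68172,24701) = 1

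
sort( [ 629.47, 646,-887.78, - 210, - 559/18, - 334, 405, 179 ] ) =[- 887.78, - 334, - 210, - 559/18,  179,405, 629.47, 646 ]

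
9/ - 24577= - 9/24577  =  - 0.00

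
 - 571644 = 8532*( - 67)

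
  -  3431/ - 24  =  3431/24 = 142.96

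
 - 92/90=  - 2 + 44/45  =  - 1.02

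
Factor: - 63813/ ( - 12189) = 17^( - 1) * 89^1=89/17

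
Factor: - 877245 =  - 3^1*5^1*233^1*251^1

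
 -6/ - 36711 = 2/12237= 0.00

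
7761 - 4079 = 3682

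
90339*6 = 542034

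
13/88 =13/88= 0.15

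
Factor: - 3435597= - 3^2 * 11^1  *34703^1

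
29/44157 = 29/44157=0.00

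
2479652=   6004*413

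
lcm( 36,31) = 1116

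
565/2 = 565/2=282.50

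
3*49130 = 147390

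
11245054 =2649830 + 8595224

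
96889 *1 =96889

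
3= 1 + 2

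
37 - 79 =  - 42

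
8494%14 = 10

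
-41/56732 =-41/56732 = -0.00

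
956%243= 227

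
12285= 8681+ 3604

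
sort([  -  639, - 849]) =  [ - 849, - 639 ] 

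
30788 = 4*7697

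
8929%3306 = 2317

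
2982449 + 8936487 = 11918936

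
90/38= 45/19  =  2.37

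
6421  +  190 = 6611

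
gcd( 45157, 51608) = 6451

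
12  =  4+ 8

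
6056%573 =326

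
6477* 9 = 58293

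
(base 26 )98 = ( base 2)11110010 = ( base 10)242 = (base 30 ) 82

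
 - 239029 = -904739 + 665710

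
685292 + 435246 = 1120538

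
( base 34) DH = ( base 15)209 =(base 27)H0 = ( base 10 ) 459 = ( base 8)713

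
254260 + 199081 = 453341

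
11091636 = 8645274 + 2446362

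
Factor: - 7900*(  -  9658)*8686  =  2^4*5^2*11^1*43^1*79^1*101^1*439^1 = 662726165200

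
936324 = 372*2517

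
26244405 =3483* 7535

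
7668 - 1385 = 6283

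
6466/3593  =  1 + 2873/3593= 1.80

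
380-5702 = -5322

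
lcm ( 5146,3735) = 231570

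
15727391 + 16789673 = 32517064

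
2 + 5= 7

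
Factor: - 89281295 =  - 5^1*17856259^1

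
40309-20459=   19850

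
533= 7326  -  6793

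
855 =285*3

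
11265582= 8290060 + 2975522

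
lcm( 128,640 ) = 640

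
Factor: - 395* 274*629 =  - 68076670 =-2^1 * 5^1*17^1*37^1*79^1*137^1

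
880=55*16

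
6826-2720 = 4106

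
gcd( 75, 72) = 3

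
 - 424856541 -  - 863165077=438308536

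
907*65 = 58955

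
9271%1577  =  1386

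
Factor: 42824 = 2^3 * 53^1*101^1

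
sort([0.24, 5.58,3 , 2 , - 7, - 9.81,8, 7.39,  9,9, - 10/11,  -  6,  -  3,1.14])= [-9.81, - 7, -6, - 3, - 10/11,  0.24,1.14,2 , 3, 5.58,7.39,8 , 9, 9 ] 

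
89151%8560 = 3551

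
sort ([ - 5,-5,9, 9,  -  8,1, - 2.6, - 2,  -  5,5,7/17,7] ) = [-8,  -  5 , - 5, - 5,-2.6, - 2, 7/17,1, 5,7,9, 9 ] 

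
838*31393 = 26307334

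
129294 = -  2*(-64647 )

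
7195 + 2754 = 9949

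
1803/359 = 5 + 8/359 = 5.02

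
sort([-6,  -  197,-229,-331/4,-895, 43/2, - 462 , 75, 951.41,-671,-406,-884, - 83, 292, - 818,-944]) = [-944,-895, - 884, - 818, - 671,-462,-406, - 229, - 197, - 83, - 331/4, - 6, 43/2,75, 292, 951.41]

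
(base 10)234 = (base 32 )7A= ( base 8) 352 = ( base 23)a4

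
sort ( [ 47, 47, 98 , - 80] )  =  [ - 80, 47,47,98]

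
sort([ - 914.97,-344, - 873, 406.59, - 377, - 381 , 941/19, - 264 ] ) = [ - 914.97, - 873, - 381, - 377, - 344, - 264, 941/19, 406.59] 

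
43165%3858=727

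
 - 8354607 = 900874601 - 909229208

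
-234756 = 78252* ( - 3)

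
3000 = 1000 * 3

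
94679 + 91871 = 186550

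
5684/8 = 710 + 1/2 = 710.50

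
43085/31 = 1389+26/31 = 1389.84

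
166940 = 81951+84989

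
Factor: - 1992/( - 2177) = 2^3*3^1 *7^( - 1 )*83^1*311^ ( - 1)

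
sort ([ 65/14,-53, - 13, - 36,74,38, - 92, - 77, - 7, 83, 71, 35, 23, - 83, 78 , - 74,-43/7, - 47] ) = [-92, - 83, - 77,-74, - 53,-47, -36, - 13, - 7, -43/7,65/14,23,35,38,71 , 74, 78,83]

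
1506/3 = 502 = 502.00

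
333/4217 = 333/4217 = 0.08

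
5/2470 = 1/494=0.00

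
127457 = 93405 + 34052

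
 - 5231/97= - 54+7/97 = - 53.93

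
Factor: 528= 2^4*3^1 * 11^1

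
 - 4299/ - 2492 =1 + 1807/2492= 1.73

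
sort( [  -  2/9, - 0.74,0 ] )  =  [ - 0.74,-2/9, 0]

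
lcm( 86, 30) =1290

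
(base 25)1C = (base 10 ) 37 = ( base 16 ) 25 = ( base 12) 31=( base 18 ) 21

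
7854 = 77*102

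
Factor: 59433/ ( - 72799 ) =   -  3^1 * 11^1*43^( - 1) * 1693^( - 1)* 1801^1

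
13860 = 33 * 420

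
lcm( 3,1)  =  3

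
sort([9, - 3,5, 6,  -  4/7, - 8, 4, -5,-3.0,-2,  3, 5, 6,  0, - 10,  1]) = [ - 10, - 8, - 5,-3,-3.0,  -  2, - 4/7,0, 1, 3,4, 5, 5,6, 6, 9] 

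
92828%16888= 8388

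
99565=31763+67802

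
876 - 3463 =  - 2587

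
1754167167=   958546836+795620331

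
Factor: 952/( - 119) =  - 8 = - 2^3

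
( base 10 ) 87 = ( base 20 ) 47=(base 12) 73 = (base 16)57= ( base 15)5c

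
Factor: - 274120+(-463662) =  - 737782 = - 2^1*97^1* 3803^1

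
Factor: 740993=11^1 * 31^1*41^1*53^1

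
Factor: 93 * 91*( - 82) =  - 2^1*3^1*7^1*13^1*31^1*41^1 = - 693966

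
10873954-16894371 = -6020417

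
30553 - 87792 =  - 57239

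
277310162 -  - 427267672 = 704577834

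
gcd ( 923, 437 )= 1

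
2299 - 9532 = -7233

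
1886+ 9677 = 11563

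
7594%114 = 70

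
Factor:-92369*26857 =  - 107^1*251^1*92369^1=-  2480754233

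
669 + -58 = 611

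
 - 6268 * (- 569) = 3566492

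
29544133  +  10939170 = 40483303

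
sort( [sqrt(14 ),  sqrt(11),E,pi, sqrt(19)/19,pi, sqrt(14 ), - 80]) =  [  -  80,sqrt(19) /19,E,pi, pi,sqrt ( 11)  ,  sqrt(14 ), sqrt(14) ] 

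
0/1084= 0 = 0.00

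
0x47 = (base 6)155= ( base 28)2F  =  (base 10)71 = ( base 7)131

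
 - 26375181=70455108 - 96830289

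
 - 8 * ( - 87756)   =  702048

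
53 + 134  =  187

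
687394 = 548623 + 138771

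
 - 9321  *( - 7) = 65247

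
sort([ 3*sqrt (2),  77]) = [ 3*sqrt(2),  77]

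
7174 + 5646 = 12820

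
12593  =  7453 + 5140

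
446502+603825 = 1050327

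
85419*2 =170838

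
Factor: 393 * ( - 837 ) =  - 328941  =  - 3^4 * 31^1 * 131^1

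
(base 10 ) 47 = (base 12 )3B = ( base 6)115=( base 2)101111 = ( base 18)2B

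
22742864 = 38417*592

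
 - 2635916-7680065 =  - 10315981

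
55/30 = 11/6 = 1.83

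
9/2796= 3/932 =0.00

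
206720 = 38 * 5440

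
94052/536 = 175 + 63/134 = 175.47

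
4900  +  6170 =11070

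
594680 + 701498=1296178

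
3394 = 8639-5245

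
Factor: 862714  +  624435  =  19^1*29^1*2699^1  =  1487149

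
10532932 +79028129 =89561061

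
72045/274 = 262+257/274 =262.94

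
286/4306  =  143/2153 = 0.07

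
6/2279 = 6/2279 = 0.00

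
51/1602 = 17/534 = 0.03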